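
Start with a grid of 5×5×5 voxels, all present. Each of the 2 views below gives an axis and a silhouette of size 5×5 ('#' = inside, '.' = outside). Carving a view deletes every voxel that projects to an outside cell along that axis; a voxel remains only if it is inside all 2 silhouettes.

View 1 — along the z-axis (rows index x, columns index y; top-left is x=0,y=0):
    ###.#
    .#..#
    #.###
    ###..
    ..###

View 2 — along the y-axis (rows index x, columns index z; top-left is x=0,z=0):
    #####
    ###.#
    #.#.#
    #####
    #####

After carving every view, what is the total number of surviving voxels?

before carving: 125 voxels (5×5×5)
carve view 1 (along z, XY-mask fill 16/25): 80 voxels remain
carve view 2 (along y, XZ-mask fill 22/25): 70 voxels remain

voxel count = 70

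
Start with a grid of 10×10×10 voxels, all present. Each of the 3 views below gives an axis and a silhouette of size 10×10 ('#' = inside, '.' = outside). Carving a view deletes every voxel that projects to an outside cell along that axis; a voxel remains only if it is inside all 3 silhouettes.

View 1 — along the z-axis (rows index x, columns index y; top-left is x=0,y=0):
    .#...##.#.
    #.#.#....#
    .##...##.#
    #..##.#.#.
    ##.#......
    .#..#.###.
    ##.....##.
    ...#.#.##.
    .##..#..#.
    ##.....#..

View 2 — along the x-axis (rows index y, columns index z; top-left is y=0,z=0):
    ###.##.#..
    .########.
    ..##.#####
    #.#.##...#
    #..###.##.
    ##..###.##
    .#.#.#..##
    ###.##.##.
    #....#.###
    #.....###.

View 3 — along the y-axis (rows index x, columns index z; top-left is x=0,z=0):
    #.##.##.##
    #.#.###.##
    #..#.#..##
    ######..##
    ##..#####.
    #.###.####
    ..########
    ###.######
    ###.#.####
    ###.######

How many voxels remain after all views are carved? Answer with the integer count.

voxel count = 196

start: 10×10×10 = 1000 voxels
after view 1 [z-axis, 41 of 100 cells solid] → remaining = 410
after view 2 [x-axis, 60 of 100 cells solid] → remaining = 254
after view 3 [y-axis, 76 of 100 cells solid] → remaining = 196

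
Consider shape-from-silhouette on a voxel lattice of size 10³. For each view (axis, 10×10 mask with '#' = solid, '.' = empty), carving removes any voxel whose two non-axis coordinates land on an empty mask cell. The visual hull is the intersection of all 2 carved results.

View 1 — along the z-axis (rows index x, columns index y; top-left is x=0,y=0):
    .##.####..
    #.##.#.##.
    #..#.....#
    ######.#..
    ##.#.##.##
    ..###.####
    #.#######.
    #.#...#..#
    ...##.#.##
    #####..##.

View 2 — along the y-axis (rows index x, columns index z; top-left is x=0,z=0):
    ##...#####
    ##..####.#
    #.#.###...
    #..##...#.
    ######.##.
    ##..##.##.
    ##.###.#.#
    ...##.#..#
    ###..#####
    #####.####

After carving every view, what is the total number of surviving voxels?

400 voxels

start: 10×10×10 = 1000 voxels
after view 1 [z-axis, 60 of 100 cells solid] → remaining = 600
after view 2 [y-axis, 65 of 100 cells solid] → remaining = 400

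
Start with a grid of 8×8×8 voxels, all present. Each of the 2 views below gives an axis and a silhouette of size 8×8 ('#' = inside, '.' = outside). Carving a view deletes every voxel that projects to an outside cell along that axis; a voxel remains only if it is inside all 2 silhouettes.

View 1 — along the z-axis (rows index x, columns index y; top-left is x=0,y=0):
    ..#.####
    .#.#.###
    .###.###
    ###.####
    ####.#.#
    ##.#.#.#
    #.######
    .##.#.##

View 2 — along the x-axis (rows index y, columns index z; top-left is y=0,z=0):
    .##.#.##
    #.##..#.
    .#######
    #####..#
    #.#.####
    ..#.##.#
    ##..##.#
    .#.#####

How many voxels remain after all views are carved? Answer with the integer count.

remaining voxels: 246

full grid |V| = 512
  1. axis=2 (XY plane), |mask|=46  ⇒  voxels=368
  2. axis=0 (YZ plane), |mask|=43  ⇒  voxels=246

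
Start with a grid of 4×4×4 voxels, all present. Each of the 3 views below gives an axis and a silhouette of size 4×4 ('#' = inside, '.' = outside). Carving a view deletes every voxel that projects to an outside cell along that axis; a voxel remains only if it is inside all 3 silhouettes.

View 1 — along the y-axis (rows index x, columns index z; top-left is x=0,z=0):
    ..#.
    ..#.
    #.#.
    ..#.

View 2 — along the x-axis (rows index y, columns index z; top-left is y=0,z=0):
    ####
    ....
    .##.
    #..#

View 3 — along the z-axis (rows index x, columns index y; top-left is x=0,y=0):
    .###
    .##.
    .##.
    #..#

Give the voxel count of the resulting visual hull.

4 voxels

initial block: 4^3 = 64
after view 1 [y-axis, 5 of 16 cells solid] → remaining = 20
after view 2 [x-axis, 8 of 16 cells solid] → remaining = 10
after view 3 [z-axis, 9 of 16 cells solid] → remaining = 4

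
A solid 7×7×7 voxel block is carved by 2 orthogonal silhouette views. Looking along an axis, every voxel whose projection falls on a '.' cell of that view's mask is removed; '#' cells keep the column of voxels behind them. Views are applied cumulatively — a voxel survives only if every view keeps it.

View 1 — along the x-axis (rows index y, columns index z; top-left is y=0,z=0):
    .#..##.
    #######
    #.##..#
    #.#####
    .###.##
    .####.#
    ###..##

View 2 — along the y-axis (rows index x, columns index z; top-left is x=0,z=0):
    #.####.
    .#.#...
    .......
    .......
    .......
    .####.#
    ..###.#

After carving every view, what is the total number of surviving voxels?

start: 7×7×7 = 343 voxels
[1] x-view keeps 35 columns → grid now 245
[2] y-view keeps 16 columns → grid now 81

|visual hull| = 81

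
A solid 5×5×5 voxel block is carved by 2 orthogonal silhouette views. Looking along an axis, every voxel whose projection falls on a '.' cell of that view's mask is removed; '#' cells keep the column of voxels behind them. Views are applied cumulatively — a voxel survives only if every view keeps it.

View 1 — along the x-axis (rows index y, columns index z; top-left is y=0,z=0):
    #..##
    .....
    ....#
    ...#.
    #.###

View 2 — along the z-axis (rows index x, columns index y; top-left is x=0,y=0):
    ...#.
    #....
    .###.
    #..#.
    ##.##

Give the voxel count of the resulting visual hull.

start: 5×5×5 = 125 voxels
carve view 1 (along x, YZ-mask fill 9/25): 45 voxels remain
carve view 2 (along z, XY-mask fill 11/25): 18 voxels remain

remaining voxels: 18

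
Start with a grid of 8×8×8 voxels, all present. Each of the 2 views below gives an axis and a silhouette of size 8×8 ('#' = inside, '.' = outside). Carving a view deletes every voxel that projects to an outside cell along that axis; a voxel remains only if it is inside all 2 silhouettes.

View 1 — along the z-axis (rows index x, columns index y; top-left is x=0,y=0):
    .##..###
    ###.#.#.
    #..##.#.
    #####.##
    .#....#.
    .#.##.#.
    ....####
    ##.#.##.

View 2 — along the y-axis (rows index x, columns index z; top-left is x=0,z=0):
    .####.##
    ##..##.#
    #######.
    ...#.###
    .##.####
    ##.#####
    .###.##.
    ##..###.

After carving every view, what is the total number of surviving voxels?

196 voxels

before carving: 512 voxels (8×8×8)
after view 1 [z-axis, 36 of 64 cells solid] → remaining = 288
after view 2 [y-axis, 45 of 64 cells solid] → remaining = 196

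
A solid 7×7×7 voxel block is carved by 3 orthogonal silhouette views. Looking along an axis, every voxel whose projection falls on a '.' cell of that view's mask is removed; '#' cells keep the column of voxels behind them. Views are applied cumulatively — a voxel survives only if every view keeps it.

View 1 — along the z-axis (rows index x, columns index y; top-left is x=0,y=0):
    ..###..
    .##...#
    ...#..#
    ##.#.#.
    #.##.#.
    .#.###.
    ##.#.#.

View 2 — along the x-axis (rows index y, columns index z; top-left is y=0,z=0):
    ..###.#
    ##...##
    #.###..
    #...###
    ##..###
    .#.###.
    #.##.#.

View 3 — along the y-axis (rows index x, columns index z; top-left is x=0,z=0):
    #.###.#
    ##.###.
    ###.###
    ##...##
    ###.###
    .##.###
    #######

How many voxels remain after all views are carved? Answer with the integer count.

initial block: 7^3 = 343
step 1: project along z, AND mask (24/49) → |grid| = 168
step 2: project along x, AND mask (29/49) → |grid| = 98
step 3: project along y, AND mask (38/49) → |grid| = 78

|visual hull| = 78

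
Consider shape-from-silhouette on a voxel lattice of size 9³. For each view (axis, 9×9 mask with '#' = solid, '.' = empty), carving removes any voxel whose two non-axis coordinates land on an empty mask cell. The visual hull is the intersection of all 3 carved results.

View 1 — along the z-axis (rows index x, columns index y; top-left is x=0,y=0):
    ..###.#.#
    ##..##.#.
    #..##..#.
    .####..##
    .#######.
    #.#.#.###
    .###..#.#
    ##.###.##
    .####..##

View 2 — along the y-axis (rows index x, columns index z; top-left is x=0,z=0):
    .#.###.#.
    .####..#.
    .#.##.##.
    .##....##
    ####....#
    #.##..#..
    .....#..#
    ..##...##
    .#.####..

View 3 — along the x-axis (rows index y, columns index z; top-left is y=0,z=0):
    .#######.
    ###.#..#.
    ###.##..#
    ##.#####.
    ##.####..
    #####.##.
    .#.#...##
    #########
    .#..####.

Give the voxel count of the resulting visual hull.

start: 9×9×9 = 729 voxels
  1. axis=2 (XY plane), |mask|=51  ⇒  voxels=459
  2. axis=1 (XZ plane), |mask|=39  ⇒  voxels=221
  3. axis=0 (YZ plane), |mask|=56  ⇒  voxels=159

159 voxels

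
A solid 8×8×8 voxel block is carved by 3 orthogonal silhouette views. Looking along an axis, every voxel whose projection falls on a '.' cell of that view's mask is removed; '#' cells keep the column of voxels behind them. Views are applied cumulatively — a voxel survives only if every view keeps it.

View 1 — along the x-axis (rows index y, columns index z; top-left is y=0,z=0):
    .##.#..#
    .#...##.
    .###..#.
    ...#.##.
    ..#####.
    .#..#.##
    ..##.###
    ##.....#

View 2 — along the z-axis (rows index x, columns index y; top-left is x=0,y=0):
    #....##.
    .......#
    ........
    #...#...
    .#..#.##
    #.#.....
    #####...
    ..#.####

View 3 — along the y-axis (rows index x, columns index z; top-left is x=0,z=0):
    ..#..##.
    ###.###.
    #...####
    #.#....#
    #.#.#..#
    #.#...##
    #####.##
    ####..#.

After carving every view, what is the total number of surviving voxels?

before carving: 512 voxels (8×8×8)
  1. axis=0 (YZ plane), |mask|=31  ⇒  voxels=248
  2. axis=2 (XY plane), |mask|=22  ⇒  voxels=89
  3. axis=1 (XZ plane), |mask|=37  ⇒  voxels=50

voxel count = 50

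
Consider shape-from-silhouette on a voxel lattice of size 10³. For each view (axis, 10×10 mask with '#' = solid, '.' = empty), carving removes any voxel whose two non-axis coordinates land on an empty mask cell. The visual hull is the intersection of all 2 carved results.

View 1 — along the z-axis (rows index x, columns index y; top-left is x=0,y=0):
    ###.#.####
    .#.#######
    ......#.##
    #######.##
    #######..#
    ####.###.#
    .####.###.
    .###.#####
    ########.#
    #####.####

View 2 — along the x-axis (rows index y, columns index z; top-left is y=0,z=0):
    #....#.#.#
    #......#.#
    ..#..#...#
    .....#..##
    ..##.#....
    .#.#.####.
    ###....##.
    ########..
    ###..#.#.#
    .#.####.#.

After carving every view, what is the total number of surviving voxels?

full grid |V| = 1000
V1 z: intersect with XY mask (77 set) -- 770 left
V2 x: intersect with YZ mask (47 set) -- 358 left

remaining voxels: 358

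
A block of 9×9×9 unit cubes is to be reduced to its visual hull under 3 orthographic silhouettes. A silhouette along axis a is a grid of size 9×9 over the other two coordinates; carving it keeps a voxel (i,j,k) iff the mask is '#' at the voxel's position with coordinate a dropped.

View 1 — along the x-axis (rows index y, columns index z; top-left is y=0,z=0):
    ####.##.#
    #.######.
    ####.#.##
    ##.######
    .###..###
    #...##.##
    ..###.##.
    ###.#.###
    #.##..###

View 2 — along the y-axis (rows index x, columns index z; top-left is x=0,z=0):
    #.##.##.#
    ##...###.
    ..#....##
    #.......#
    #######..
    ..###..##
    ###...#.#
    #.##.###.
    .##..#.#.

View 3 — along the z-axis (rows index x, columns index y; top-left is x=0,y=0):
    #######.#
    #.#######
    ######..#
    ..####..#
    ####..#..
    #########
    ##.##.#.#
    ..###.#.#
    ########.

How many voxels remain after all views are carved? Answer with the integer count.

219 voxels

full grid |V| = 729
step 1: project along x, AND mask (58/81) → |grid| = 522
step 2: project along y, AND mask (43/81) → |grid| = 284
step 3: project along z, AND mask (61/81) → |grid| = 219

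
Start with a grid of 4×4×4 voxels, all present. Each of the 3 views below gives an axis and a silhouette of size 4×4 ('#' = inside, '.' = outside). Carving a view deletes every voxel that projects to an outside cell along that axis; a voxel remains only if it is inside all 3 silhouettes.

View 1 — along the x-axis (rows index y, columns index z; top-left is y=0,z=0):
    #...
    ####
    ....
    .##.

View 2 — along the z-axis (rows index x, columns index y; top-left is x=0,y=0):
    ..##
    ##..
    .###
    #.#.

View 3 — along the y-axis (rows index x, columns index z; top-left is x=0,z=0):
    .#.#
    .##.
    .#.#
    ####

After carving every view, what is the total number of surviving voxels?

voxel count = 7

initial block: 4^3 = 64
V1 x: intersect with YZ mask (7 set) -- 28 left
V2 z: intersect with XY mask (9 set) -- 14 left
V3 y: intersect with XZ mask (10 set) -- 7 left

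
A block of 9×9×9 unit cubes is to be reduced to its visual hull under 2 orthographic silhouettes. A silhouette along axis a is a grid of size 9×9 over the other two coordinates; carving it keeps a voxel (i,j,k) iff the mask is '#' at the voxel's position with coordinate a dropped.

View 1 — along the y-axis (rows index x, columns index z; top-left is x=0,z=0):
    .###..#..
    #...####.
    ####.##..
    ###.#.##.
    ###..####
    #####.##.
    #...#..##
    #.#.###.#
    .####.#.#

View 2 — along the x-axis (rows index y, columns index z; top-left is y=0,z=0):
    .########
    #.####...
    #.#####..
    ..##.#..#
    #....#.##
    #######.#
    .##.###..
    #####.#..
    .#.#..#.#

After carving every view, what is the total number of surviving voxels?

start: 9×9×9 = 729 voxels
  1. axis=1 (XZ plane), |mask|=51  ⇒  voxels=459
  2. axis=0 (YZ plane), |mask|=50  ⇒  voxels=284

remaining voxels: 284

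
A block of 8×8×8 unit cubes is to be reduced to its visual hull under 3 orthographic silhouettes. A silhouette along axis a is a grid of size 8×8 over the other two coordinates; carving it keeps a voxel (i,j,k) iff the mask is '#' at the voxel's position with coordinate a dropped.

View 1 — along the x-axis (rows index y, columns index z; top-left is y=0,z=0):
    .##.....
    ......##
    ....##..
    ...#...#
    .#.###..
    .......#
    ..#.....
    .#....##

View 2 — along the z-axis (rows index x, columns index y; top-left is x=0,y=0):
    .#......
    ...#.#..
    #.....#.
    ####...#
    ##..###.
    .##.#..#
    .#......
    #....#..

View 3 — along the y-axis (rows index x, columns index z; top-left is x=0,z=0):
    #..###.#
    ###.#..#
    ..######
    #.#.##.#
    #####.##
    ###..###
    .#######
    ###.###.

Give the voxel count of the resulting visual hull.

initial block: 8^3 = 512
carve view 1 (along x, YZ-mask fill 17/64): 136 voxels remain
carve view 2 (along z, XY-mask fill 22/64): 45 voxels remain
carve view 3 (along y, XZ-mask fill 47/64): 32 voxels remain

32 voxels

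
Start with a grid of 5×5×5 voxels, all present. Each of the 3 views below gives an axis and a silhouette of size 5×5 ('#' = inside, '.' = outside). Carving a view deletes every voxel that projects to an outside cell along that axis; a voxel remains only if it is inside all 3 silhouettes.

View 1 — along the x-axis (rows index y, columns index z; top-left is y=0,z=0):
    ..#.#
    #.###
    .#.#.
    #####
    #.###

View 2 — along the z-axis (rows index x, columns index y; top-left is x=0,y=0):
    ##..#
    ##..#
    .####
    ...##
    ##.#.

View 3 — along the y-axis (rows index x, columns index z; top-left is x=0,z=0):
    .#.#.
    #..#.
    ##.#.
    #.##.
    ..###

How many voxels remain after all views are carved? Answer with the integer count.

29 voxels

initial block: 5^3 = 125
  1. axis=0 (YZ plane), |mask|=17  ⇒  voxels=85
  2. axis=2 (XY plane), |mask|=15  ⇒  voxels=55
  3. axis=1 (XZ plane), |mask|=13  ⇒  voxels=29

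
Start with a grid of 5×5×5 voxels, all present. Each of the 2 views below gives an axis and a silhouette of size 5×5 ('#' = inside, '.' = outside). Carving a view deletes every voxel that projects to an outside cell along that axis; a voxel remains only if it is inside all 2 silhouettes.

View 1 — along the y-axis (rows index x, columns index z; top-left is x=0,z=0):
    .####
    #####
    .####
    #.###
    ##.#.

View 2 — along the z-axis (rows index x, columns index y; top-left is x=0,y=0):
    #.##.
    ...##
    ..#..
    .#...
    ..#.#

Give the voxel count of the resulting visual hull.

before carving: 125 voxels (5×5×5)
[1] y-view keeps 20 columns → grid now 100
[2] z-view keeps 9 columns → grid now 36

|visual hull| = 36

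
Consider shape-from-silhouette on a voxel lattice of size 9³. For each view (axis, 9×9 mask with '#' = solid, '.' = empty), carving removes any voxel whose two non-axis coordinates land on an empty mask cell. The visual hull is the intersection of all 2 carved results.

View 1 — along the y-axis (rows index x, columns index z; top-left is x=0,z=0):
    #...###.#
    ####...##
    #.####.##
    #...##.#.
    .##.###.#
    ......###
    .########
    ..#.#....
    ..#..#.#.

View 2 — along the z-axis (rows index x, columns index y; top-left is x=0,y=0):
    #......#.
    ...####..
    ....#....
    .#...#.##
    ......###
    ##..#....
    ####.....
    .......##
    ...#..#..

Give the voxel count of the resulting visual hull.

start: 9×9×9 = 729 voxels
after view 1 [y-axis, 44 of 81 cells solid] → remaining = 396
after view 2 [z-axis, 25 of 81 cells solid] → remaining = 126

126 voxels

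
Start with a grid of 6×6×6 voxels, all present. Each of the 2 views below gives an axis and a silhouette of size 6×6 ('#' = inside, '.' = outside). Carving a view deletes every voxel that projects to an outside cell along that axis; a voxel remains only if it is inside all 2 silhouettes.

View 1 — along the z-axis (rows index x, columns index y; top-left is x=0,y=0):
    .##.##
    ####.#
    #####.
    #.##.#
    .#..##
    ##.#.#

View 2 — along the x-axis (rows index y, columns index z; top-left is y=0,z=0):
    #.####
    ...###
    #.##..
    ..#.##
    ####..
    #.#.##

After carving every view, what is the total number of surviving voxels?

initial block: 6^3 = 216
carve view 1 (along z, XY-mask fill 25/36): 150 voxels remain
carve view 2 (along x, YZ-mask fill 22/36): 91 voxels remain

voxel count = 91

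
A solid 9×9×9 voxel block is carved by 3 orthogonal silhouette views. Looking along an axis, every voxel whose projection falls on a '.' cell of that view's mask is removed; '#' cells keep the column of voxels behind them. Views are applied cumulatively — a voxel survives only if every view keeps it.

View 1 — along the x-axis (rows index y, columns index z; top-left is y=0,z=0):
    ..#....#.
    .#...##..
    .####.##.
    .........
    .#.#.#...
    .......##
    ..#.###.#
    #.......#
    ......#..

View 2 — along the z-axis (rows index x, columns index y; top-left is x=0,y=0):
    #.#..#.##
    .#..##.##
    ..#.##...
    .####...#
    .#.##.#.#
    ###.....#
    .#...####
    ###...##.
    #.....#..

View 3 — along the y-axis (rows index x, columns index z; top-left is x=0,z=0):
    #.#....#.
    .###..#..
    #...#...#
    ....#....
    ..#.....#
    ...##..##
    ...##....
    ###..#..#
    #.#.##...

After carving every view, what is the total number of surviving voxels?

before carving: 729 voxels (9×9×9)
step 1: project along x, AND mask (24/81) → |grid| = 216
step 2: project along z, AND mask (39/81) → |grid| = 110
step 3: project along y, AND mask (28/81) → |grid| = 35

|visual hull| = 35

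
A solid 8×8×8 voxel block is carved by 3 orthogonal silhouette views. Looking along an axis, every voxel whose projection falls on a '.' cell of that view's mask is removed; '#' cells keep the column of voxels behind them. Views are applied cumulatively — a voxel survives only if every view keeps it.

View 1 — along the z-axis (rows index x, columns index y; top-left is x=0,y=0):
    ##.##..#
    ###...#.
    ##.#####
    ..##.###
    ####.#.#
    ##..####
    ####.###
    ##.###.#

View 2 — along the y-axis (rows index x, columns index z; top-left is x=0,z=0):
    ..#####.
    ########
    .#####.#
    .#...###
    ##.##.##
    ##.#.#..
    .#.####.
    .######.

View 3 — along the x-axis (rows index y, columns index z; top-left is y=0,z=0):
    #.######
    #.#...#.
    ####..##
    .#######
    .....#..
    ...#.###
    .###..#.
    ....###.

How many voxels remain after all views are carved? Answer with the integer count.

voxel count = 145

initial block: 8^3 = 512
V1 z: intersect with XY mask (46 set) -- 368 left
V2 y: intersect with XZ mask (44 set) -- 250 left
V3 x: intersect with YZ mask (35 set) -- 145 left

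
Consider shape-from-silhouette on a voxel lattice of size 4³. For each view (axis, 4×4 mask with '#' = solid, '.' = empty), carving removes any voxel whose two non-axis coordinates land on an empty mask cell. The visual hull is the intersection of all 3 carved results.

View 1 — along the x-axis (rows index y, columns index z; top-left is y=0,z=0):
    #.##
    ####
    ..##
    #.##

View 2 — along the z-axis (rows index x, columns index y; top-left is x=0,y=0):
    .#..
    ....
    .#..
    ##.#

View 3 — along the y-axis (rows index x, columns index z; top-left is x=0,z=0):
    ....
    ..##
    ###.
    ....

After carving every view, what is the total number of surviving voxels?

full grid |V| = 64
carve view 1 (along x, YZ-mask fill 12/16): 48 voxels remain
carve view 2 (along z, XY-mask fill 5/16): 18 voxels remain
carve view 3 (along y, XZ-mask fill 5/16): 3 voxels remain

voxel count = 3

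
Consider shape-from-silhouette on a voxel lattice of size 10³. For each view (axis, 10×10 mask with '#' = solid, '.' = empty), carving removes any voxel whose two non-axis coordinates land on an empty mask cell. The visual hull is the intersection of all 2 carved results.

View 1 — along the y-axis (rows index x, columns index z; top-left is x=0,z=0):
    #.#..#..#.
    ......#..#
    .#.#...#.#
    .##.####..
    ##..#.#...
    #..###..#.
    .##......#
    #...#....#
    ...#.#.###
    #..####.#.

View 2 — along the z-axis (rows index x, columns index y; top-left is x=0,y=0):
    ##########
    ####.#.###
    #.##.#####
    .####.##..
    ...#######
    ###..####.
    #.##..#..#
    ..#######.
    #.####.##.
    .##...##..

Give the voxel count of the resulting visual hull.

start: 10×10×10 = 1000 voxels
carve view 1 (along y, XZ-mask fill 42/100): 420 voxels remain
carve view 2 (along z, XY-mask fill 69/100): 282 voxels remain

|visual hull| = 282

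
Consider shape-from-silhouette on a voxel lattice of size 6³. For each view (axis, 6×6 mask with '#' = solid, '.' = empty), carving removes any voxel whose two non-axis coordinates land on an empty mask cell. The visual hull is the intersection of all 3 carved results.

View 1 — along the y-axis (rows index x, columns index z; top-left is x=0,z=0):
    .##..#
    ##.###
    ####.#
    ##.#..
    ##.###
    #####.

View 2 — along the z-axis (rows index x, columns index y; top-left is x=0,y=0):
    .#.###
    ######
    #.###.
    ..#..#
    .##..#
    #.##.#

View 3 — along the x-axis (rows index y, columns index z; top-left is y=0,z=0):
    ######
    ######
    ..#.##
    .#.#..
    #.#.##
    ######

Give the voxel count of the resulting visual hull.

remaining voxels: 72

start: 6×6×6 = 216 voxels
  1. axis=1 (XZ plane), |mask|=26  ⇒  voxels=156
  2. axis=2 (XY plane), |mask|=23  ⇒  voxels=103
  3. axis=0 (YZ plane), |mask|=27  ⇒  voxels=72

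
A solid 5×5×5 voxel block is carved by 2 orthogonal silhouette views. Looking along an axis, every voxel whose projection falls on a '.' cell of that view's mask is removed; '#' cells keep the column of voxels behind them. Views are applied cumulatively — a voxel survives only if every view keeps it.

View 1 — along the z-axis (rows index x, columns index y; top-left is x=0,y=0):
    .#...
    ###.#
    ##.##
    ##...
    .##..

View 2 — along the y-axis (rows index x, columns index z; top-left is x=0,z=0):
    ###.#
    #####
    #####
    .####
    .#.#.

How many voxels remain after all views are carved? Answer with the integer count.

|visual hull| = 56

full grid |V| = 125
step 1: project along z, AND mask (13/25) → |grid| = 65
step 2: project along y, AND mask (20/25) → |grid| = 56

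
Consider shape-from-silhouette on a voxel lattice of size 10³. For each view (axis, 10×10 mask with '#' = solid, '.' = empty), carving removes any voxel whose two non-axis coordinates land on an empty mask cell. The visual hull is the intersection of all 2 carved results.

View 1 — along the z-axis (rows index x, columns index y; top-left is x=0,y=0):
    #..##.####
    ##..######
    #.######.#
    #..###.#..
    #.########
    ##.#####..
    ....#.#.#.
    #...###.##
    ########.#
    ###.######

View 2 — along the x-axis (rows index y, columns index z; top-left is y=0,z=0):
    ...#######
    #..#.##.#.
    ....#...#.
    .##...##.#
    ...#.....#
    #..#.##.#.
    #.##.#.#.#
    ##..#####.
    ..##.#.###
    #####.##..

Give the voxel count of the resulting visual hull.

remaining voxels: 376

full grid |V| = 1000
[1] z-view keeps 71 columns → grid now 710
[2] x-view keeps 52 columns → grid now 376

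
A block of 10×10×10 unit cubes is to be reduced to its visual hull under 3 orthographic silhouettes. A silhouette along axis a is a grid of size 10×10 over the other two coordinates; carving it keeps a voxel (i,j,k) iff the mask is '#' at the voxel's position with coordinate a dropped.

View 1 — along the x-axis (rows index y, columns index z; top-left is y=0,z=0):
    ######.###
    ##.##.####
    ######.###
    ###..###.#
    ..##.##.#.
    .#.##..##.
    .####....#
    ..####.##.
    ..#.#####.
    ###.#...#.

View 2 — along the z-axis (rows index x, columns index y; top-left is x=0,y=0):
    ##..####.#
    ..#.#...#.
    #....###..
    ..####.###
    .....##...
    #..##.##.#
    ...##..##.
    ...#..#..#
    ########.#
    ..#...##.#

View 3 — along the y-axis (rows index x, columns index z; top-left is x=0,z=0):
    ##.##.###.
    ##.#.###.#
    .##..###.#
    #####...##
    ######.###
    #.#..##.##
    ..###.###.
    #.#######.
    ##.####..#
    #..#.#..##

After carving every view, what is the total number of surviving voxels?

before carving: 1000 voxels (10×10×10)
after view 1 [x-axis, 65 of 100 cells solid] → remaining = 650
after view 2 [z-axis, 49 of 100 cells solid] → remaining = 303
after view 3 [y-axis, 68 of 100 cells solid] → remaining = 199

remaining voxels: 199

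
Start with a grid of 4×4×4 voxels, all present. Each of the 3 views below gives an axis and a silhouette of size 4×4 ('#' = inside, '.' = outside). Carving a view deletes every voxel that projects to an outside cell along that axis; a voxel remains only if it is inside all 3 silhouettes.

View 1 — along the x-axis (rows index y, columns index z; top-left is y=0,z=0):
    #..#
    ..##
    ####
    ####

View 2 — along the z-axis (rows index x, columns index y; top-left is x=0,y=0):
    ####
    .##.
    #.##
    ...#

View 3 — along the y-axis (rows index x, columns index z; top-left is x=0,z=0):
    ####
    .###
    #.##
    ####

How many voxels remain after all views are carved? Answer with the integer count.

voxel count = 29

initial block: 4^3 = 64
carve view 1 (along x, YZ-mask fill 12/16): 48 voxels remain
carve view 2 (along z, XY-mask fill 10/16): 32 voxels remain
carve view 3 (along y, XZ-mask fill 14/16): 29 voxels remain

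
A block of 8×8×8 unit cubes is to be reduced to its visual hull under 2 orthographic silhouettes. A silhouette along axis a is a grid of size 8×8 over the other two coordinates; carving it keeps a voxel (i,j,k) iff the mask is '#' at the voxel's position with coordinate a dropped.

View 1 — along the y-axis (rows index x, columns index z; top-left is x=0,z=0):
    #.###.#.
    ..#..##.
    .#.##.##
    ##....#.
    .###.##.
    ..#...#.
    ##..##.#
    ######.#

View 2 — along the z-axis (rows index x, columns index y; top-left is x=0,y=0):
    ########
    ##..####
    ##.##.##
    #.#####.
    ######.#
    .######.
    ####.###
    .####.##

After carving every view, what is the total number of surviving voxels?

|visual hull| = 230

before carving: 512 voxels (8×8×8)
after view 1 [y-axis, 35 of 64 cells solid] → remaining = 280
after view 2 [z-axis, 52 of 64 cells solid] → remaining = 230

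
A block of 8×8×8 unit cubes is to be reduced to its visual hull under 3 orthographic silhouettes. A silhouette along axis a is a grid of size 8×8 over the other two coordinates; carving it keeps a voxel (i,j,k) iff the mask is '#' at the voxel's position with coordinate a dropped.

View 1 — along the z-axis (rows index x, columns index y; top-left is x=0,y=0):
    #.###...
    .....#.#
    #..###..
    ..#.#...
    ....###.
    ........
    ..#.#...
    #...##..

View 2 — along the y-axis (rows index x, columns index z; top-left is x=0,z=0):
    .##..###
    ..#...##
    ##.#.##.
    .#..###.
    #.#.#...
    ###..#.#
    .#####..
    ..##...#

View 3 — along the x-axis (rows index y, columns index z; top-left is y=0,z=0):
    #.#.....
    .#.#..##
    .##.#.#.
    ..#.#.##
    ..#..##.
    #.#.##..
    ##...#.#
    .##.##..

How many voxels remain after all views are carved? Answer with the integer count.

remaining voxels: 36

initial block: 8^3 = 512
  1. axis=2 (XY plane), |mask|=20  ⇒  voxels=160
  2. axis=1 (XZ plane), |mask|=33  ⇒  voxels=82
  3. axis=0 (YZ plane), |mask|=29  ⇒  voxels=36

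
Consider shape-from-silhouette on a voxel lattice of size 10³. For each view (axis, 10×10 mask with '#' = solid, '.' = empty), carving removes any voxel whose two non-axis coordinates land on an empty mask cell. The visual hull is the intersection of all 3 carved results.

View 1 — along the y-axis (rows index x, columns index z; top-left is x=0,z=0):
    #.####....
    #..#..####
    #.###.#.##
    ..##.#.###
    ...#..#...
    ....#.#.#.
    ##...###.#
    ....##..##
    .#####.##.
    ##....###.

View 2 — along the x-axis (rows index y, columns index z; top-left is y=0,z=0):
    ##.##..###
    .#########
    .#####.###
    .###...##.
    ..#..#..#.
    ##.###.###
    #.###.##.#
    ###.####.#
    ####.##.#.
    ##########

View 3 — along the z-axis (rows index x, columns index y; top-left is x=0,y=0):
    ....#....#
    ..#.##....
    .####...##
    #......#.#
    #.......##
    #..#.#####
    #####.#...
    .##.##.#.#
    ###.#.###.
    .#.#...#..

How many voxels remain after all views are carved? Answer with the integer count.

remaining voxels: 166

full grid |V| = 1000
carve view 1 (along y, XZ-mask fill 51/100): 510 voxels remain
carve view 2 (along x, YZ-mask fill 72/100): 365 voxels remain
carve view 3 (along z, XY-mask fill 46/100): 166 voxels remain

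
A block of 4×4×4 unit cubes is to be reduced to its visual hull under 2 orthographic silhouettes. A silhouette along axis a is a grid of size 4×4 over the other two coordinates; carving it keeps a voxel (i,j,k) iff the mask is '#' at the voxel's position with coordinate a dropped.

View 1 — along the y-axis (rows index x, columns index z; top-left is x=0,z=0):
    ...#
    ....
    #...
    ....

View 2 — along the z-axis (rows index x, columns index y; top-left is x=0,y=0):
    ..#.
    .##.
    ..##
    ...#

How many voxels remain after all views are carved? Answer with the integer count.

start: 4×4×4 = 64 voxels
V1 y: intersect with XZ mask (2 set) -- 8 left
V2 z: intersect with XY mask (6 set) -- 3 left

remaining voxels: 3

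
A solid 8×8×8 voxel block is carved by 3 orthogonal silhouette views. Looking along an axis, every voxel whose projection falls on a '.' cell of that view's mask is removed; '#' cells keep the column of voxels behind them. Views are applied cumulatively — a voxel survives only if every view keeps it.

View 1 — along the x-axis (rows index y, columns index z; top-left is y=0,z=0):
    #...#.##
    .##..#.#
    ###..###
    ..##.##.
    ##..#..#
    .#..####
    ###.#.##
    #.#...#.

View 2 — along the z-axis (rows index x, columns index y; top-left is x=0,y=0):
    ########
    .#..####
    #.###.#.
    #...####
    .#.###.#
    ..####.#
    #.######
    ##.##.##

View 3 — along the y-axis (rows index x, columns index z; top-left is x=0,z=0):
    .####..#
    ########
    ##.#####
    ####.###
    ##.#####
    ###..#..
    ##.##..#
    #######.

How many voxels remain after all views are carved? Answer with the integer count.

|visual hull| = 151

initial block: 8^3 = 512
[1] x-view keeps 36 columns → grid now 288
[2] z-view keeps 46 columns → grid now 203
[3] y-view keeps 50 columns → grid now 151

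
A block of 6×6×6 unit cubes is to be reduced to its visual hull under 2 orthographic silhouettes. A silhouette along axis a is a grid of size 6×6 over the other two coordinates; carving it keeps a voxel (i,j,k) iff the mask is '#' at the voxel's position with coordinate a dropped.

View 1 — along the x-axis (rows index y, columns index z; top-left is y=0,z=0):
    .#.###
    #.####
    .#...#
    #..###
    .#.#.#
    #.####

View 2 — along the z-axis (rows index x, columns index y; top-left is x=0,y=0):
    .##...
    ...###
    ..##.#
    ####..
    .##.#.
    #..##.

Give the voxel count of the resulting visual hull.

start: 6×6×6 = 216 voxels
[1] x-view keeps 23 columns → grid now 138
[2] z-view keeps 18 columns → grid now 66

66 voxels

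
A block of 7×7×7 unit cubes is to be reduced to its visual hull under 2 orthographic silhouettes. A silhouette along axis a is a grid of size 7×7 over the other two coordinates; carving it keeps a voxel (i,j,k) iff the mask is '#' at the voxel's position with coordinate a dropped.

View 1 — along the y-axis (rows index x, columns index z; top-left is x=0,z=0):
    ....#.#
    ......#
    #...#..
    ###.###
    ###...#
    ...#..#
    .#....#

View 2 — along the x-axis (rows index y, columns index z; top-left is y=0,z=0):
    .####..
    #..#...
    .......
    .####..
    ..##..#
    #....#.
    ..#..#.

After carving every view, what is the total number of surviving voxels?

start: 7×7×7 = 343 voxels
  1. axis=1 (XZ plane), |mask|=19  ⇒  voxels=133
  2. axis=0 (YZ plane), |mask|=17  ⇒  voxels=38

38 voxels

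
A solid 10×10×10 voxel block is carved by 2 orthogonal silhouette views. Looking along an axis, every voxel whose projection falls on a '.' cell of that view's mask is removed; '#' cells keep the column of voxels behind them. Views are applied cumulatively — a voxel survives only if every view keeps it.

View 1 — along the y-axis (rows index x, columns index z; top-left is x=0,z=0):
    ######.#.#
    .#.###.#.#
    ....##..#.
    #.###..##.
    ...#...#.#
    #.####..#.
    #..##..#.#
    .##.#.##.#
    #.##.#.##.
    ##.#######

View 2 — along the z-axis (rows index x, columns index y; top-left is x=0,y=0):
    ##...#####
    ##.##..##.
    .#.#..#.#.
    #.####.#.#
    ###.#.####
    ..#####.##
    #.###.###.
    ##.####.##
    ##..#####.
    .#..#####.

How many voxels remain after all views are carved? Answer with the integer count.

initial block: 10^3 = 1000
carve view 1 (along y, XZ-mask fill 58/100): 580 voxels remain
carve view 2 (along z, XY-mask fill 67/100): 391 voxels remain

voxel count = 391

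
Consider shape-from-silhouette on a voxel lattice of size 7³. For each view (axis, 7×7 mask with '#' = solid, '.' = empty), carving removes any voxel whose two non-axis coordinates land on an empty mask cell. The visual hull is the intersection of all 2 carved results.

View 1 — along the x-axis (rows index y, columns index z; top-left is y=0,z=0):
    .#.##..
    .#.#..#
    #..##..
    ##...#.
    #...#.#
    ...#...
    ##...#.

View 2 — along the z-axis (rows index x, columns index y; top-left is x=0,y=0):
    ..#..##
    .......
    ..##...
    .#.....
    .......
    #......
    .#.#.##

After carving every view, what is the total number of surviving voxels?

initial block: 7^3 = 343
after view 1 [x-axis, 19 of 49 cells solid] → remaining = 133
after view 2 [z-axis, 11 of 49 cells solid] → remaining = 29

29 voxels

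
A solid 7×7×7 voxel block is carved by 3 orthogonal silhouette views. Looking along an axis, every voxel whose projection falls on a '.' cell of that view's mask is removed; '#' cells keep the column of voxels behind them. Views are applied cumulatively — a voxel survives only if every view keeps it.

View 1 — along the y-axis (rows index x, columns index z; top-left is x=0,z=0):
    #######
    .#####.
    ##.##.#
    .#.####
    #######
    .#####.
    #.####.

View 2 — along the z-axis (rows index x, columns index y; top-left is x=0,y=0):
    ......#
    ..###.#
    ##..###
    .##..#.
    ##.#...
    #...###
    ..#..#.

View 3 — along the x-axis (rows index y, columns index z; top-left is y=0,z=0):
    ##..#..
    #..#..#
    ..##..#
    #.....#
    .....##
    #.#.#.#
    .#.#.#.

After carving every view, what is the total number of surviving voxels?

full grid |V| = 343
after view 1 [y-axis, 39 of 49 cells solid] → remaining = 273
after view 2 [z-axis, 22 of 49 cells solid] → remaining = 118
after view 3 [x-axis, 20 of 49 cells solid] → remaining = 48

48 voxels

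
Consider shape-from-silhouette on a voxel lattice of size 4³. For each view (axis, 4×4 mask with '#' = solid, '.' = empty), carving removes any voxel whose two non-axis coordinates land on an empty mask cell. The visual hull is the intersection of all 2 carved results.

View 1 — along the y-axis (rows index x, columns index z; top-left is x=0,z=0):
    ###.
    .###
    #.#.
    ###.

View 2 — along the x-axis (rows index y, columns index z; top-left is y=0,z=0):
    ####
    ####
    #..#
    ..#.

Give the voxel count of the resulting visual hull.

full grid |V| = 64
[1] y-view keeps 11 columns → grid now 44
[2] x-view keeps 11 columns → grid now 30

30 voxels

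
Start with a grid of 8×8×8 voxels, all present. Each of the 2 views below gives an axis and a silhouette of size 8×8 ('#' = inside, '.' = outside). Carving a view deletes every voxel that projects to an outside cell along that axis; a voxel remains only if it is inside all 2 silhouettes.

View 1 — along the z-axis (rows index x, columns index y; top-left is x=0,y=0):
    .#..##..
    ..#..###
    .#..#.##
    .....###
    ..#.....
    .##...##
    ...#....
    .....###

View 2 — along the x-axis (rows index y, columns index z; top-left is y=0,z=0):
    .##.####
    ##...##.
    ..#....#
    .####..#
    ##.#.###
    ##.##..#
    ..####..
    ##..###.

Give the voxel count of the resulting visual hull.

voxel count = 100

before carving: 512 voxels (8×8×8)
[1] z-view keeps 23 columns → grid now 184
[2] x-view keeps 37 columns → grid now 100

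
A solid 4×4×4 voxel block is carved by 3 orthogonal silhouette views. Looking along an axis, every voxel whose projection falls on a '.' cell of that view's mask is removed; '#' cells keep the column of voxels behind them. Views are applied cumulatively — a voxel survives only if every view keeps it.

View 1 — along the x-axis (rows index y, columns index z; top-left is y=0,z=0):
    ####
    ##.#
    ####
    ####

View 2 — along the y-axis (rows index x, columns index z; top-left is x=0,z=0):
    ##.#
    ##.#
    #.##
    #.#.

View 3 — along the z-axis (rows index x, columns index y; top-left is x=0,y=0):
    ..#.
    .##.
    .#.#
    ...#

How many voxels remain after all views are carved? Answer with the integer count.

before carving: 64 voxels (4×4×4)
step 1: project along x, AND mask (15/16) → |grid| = 60
step 2: project along y, AND mask (11/16) → |grid| = 42
step 3: project along z, AND mask (6/16) → |grid| = 16

|visual hull| = 16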